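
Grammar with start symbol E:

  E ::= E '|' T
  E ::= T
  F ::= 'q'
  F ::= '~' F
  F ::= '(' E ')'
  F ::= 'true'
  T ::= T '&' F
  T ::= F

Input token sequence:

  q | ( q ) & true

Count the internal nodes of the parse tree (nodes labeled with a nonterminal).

[E [E [T [F q]]] | [T [T [F ( [E [T [F q]]] )]] & [F true]]]

11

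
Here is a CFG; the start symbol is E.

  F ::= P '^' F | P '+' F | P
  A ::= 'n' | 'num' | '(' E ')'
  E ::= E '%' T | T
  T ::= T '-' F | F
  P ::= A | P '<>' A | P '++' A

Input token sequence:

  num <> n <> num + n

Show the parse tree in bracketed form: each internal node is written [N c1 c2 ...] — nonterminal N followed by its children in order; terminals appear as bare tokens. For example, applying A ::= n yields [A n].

[E [T [F [P [P [P [A num]] <> [A n]] <> [A num]] + [F [P [A n]]]]]]

E
T
F
P + F
P <> A + F
P <> A <> A + F
A <> A <> A + F
num <> A <> A + F
num <> n <> A + F
num <> n <> num + F
num <> n <> num + P
num <> n <> num + A
num <> n <> num + n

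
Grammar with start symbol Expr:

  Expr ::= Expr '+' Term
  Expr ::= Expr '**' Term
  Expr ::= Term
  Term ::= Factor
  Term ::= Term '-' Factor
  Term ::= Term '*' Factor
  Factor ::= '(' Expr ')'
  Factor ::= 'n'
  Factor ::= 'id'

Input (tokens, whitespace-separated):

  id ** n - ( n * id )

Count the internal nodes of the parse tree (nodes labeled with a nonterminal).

13

[Expr [Expr [Term [Factor id]]] ** [Term [Term [Factor n]] - [Factor ( [Expr [Term [Term [Factor n]] * [Factor id]]] )]]]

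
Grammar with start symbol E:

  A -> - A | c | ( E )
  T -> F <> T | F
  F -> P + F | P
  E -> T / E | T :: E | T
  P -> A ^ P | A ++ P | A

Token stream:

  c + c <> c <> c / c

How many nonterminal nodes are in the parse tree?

21

[E [T [F [P [A c]] + [F [P [A c]]]] <> [T [F [P [A c]]] <> [T [F [P [A c]]]]]] / [E [T [F [P [A c]]]]]]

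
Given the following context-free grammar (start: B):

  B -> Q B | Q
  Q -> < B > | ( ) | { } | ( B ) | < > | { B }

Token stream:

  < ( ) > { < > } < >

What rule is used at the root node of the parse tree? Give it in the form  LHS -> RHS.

B -> Q B

[B [Q < [B [Q ( )]] >] [B [Q { [B [Q < >]] }] [B [Q < >]]]]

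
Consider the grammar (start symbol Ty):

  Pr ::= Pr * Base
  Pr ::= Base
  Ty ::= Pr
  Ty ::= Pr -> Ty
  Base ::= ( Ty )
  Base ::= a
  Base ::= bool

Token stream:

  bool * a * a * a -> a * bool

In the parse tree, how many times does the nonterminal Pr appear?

[Ty [Pr [Pr [Pr [Pr [Base bool]] * [Base a]] * [Base a]] * [Base a]] -> [Ty [Pr [Pr [Base a]] * [Base bool]]]]

6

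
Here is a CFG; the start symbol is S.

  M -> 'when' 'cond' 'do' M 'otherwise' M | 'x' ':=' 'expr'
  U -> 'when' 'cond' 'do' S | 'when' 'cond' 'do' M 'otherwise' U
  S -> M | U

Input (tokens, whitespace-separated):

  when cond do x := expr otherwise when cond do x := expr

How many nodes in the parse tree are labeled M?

2

[S [U when cond do [M x := expr] otherwise [U when cond do [S [M x := expr]]]]]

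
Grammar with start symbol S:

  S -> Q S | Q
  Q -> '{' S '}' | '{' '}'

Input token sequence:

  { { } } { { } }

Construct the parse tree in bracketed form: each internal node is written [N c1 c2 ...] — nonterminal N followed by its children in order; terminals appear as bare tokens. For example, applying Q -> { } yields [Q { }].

[S [Q { [S [Q { }]] }] [S [Q { [S [Q { }]] }]]]

S
Q S
{ S } S
{ Q } S
{ { } } S
{ { } } Q
{ { } } { S }
{ { } } { Q }
{ { } } { { } }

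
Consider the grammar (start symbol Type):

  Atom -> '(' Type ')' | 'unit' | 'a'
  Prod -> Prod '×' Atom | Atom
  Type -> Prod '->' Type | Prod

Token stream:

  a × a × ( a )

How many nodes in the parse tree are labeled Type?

2

[Type [Prod [Prod [Prod [Atom a]] × [Atom a]] × [Atom ( [Type [Prod [Atom a]]] )]]]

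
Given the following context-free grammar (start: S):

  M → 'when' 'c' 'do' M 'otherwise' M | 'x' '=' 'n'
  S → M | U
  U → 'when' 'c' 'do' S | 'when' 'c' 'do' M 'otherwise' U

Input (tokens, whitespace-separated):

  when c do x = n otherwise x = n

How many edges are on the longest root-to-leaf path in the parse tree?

3

[S [M when c do [M x = n] otherwise [M x = n]]]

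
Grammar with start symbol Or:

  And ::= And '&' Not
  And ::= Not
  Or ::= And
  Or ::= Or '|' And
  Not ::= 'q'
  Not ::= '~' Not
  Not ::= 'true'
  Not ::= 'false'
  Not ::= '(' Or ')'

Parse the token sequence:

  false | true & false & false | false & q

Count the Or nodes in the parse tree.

3

[Or [Or [Or [And [Not false]]] | [And [And [And [Not true]] & [Not false]] & [Not false]]] | [And [And [Not false]] & [Not q]]]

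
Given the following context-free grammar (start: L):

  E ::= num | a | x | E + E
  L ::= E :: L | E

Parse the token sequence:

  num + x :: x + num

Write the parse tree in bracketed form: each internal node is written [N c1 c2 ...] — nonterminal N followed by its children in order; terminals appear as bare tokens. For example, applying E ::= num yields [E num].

L
E :: L
E + E :: L
num + E :: L
num + x :: L
num + x :: E
num + x :: E + E
num + x :: x + E
num + x :: x + num

[L [E [E num] + [E x]] :: [L [E [E x] + [E num]]]]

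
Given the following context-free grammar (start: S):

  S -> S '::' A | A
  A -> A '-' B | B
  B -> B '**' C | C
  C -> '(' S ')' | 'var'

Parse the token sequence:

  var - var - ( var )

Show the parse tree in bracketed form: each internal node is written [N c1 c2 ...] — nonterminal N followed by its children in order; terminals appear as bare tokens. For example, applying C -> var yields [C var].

S
A
A - B
A - B - B
B - B - B
C - B - B
var - B - B
var - C - B
var - var - B
var - var - C
var - var - ( S )
var - var - ( A )
var - var - ( B )
var - var - ( C )
var - var - ( var )

[S [A [A [A [B [C var]]] - [B [C var]]] - [B [C ( [S [A [B [C var]]]] )]]]]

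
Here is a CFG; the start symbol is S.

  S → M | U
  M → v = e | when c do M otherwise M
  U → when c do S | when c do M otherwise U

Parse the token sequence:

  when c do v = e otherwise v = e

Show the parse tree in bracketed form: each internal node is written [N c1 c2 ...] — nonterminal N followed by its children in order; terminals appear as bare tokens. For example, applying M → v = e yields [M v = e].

[S [M when c do [M v = e] otherwise [M v = e]]]

S
M
when c do M otherwise M
when c do v = e otherwise M
when c do v = e otherwise v = e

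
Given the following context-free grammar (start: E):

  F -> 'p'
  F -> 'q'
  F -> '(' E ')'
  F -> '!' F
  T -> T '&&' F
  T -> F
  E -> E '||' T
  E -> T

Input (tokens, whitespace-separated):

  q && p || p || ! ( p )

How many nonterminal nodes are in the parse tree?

[E [E [E [T [T [F q]] && [F p]]] || [T [F p]]] || [T [F ! [F ( [E [T [F p]]] )]]]]

15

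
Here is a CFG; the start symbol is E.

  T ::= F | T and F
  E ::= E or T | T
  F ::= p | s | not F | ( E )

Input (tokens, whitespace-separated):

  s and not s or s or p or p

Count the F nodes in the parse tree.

[E [E [E [E [T [T [F s]] and [F not [F s]]]] or [T [F s]]] or [T [F p]]] or [T [F p]]]

6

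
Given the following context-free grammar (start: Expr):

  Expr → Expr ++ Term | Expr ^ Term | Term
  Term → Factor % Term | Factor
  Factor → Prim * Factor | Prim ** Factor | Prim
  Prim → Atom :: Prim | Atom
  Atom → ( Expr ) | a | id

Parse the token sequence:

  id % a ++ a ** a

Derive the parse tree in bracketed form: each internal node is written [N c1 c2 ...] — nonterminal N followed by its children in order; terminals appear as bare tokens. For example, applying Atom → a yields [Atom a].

[Expr [Expr [Term [Factor [Prim [Atom id]]] % [Term [Factor [Prim [Atom a]]]]]] ++ [Term [Factor [Prim [Atom a]] ** [Factor [Prim [Atom a]]]]]]

Expr
Expr ++ Term
Term ++ Term
Factor % Term ++ Term
Prim % Term ++ Term
Atom % Term ++ Term
id % Term ++ Term
id % Factor ++ Term
id % Prim ++ Term
id % Atom ++ Term
id % a ++ Term
id % a ++ Factor
id % a ++ Prim ** Factor
id % a ++ Atom ** Factor
id % a ++ a ** Factor
id % a ++ a ** Prim
id % a ++ a ** Atom
id % a ++ a ** a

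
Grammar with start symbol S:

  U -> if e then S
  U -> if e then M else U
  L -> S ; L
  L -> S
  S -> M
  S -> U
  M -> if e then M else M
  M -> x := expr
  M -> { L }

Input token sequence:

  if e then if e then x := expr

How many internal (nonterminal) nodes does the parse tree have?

6

[S [U if e then [S [U if e then [S [M x := expr]]]]]]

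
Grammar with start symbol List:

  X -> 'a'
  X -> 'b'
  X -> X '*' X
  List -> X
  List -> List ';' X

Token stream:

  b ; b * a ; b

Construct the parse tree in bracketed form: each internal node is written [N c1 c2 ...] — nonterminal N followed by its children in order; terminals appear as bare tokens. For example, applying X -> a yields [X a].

List
List ; X
List ; X ; X
X ; X ; X
b ; X ; X
b ; X * X ; X
b ; b * X ; X
b ; b * a ; X
b ; b * a ; b

[List [List [List [X b]] ; [X [X b] * [X a]]] ; [X b]]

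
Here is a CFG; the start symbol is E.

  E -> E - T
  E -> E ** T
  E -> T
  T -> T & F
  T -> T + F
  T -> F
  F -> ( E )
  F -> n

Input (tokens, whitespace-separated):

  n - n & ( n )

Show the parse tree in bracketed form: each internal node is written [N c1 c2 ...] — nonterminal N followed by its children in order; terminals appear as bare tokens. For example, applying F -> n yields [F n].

E
E - T
T - T
F - T
n - T
n - T & F
n - F & F
n - n & F
n - n & ( E )
n - n & ( T )
n - n & ( F )
n - n & ( n )

[E [E [T [F n]]] - [T [T [F n]] & [F ( [E [T [F n]]] )]]]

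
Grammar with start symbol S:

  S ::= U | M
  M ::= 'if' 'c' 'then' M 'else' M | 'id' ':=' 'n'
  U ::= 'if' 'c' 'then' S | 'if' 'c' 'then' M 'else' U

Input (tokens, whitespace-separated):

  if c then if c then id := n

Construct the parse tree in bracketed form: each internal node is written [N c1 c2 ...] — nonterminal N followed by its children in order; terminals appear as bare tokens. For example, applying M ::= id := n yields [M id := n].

S
U
if c then S
if c then U
if c then if c then S
if c then if c then M
if c then if c then id := n

[S [U if c then [S [U if c then [S [M id := n]]]]]]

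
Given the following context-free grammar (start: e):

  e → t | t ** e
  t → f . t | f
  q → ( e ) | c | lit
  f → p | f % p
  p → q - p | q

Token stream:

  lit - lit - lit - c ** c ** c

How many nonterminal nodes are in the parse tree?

[e [t [f [p [q lit] - [p [q lit] - [p [q lit] - [p [q c]]]]]]] ** [e [t [f [p [q c]]]] ** [e [t [f [p [q c]]]]]]]

21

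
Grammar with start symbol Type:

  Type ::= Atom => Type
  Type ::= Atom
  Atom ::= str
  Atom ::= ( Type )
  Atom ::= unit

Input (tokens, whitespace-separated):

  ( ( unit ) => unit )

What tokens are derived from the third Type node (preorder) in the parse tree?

[Type [Atom ( [Type [Atom ( [Type [Atom unit]] )] => [Type [Atom unit]]] )]]

unit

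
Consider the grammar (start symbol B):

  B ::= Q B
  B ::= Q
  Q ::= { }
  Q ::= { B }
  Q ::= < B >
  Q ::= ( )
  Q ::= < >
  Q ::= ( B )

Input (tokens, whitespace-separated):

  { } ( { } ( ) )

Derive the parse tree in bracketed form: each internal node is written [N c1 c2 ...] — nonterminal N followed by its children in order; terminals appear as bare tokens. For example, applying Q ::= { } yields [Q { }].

B
Q B
{ } B
{ } Q
{ } ( B )
{ } ( Q B )
{ } ( { } B )
{ } ( { } Q )
{ } ( { } ( ) )

[B [Q { }] [B [Q ( [B [Q { }] [B [Q ( )]]] )]]]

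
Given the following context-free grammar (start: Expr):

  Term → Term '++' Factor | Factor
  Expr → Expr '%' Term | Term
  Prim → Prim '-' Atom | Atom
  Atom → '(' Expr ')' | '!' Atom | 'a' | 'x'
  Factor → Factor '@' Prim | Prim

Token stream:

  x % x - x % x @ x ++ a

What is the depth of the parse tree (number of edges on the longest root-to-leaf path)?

[Expr [Expr [Expr [Term [Factor [Prim [Atom x]]]]] % [Term [Factor [Prim [Prim [Atom x]] - [Atom x]]]]] % [Term [Term [Factor [Factor [Prim [Atom x]]] @ [Prim [Atom x]]]] ++ [Factor [Prim [Atom a]]]]]

7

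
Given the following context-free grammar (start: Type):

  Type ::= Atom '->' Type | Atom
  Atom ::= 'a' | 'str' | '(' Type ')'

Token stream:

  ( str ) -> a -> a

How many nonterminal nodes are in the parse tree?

[Type [Atom ( [Type [Atom str]] )] -> [Type [Atom a] -> [Type [Atom a]]]]

8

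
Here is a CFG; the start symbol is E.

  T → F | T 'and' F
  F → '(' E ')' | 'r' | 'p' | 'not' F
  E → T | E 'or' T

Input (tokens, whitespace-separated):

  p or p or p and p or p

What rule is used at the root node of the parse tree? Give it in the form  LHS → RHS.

E → E 'or' T

[E [E [E [E [T [F p]]] or [T [F p]]] or [T [T [F p]] and [F p]]] or [T [F p]]]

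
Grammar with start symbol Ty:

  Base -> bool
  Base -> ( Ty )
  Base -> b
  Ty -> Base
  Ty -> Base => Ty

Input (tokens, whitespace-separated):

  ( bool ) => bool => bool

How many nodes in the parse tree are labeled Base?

[Ty [Base ( [Ty [Base bool]] )] => [Ty [Base bool] => [Ty [Base bool]]]]

4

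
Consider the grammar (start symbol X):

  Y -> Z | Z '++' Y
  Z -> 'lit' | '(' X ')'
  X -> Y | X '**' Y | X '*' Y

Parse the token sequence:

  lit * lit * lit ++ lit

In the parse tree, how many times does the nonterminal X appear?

3

[X [X [X [Y [Z lit]]] * [Y [Z lit]]] * [Y [Z lit] ++ [Y [Z lit]]]]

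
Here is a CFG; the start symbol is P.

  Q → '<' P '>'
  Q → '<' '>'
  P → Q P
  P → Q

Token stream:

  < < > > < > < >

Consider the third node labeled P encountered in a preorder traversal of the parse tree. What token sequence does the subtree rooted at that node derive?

[P [Q < [P [Q < >]] >] [P [Q < >] [P [Q < >]]]]

< > < >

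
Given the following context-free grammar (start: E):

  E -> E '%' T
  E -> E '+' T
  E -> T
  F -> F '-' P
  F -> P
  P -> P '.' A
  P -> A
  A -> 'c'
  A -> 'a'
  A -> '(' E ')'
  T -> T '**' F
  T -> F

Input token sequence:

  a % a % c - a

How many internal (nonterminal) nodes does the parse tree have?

[E [E [E [T [F [P [A a]]]]] % [T [F [P [A a]]]]] % [T [F [F [P [A c]]] - [P [A a]]]]]

18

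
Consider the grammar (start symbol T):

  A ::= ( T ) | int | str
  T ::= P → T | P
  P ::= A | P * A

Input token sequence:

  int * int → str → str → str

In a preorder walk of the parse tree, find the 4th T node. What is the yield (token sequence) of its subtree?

[T [P [P [A int]] * [A int]] → [T [P [A str]] → [T [P [A str]] → [T [P [A str]]]]]]

str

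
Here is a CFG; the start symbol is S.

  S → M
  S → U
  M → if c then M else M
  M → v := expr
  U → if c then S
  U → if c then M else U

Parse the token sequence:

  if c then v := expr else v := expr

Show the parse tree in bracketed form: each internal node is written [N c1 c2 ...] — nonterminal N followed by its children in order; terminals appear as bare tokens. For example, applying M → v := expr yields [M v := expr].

S
M
if c then M else M
if c then v := expr else M
if c then v := expr else v := expr

[S [M if c then [M v := expr] else [M v := expr]]]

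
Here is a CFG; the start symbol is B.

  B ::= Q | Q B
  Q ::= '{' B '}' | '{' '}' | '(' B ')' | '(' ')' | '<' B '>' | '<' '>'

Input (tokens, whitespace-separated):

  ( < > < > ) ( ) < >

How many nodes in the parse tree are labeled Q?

[B [Q ( [B [Q < >] [B [Q < >]]] )] [B [Q ( )] [B [Q < >]]]]

5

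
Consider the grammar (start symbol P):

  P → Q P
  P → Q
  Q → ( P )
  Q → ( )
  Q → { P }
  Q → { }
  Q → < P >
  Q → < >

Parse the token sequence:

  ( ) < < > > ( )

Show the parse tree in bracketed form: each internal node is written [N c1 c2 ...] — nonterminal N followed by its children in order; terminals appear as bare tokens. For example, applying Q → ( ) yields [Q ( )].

P
Q P
( ) P
( ) Q P
( ) < P > P
( ) < Q > P
( ) < < > > P
( ) < < > > Q
( ) < < > > ( )

[P [Q ( )] [P [Q < [P [Q < >]] >] [P [Q ( )]]]]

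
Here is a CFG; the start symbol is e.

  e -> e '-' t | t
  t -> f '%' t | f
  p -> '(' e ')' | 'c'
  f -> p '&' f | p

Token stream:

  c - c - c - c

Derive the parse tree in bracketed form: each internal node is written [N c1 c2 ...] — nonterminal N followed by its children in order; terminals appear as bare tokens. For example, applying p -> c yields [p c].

e
e - t
e - t - t
e - t - t - t
t - t - t - t
f - t - t - t
p - t - t - t
c - t - t - t
c - f - t - t
c - p - t - t
c - c - t - t
c - c - f - t
c - c - p - t
c - c - c - t
c - c - c - f
c - c - c - p
c - c - c - c

[e [e [e [e [t [f [p c]]]] - [t [f [p c]]]] - [t [f [p c]]]] - [t [f [p c]]]]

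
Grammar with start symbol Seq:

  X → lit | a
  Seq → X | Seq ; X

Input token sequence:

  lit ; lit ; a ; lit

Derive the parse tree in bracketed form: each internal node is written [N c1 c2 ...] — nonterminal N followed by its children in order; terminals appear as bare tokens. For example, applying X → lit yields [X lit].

[Seq [Seq [Seq [Seq [X lit]] ; [X lit]] ; [X a]] ; [X lit]]

Seq
Seq ; X
Seq ; X ; X
Seq ; X ; X ; X
X ; X ; X ; X
lit ; X ; X ; X
lit ; lit ; X ; X
lit ; lit ; a ; X
lit ; lit ; a ; lit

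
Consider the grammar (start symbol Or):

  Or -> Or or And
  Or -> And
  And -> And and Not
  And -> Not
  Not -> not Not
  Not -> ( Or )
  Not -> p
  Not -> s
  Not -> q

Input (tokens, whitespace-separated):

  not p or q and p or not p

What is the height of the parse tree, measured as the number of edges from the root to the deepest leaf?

[Or [Or [Or [And [Not not [Not p]]]] or [And [And [Not q]] and [Not p]]] or [And [Not not [Not p]]]]

6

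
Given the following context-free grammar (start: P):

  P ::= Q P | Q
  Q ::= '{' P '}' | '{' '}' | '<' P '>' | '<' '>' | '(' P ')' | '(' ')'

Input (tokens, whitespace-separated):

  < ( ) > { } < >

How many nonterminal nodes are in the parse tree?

[P [Q < [P [Q ( )]] >] [P [Q { }] [P [Q < >]]]]

8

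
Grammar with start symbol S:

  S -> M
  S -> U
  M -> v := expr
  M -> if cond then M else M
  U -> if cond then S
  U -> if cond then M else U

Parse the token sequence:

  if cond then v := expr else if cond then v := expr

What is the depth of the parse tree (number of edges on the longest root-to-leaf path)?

[S [U if cond then [M v := expr] else [U if cond then [S [M v := expr]]]]]

5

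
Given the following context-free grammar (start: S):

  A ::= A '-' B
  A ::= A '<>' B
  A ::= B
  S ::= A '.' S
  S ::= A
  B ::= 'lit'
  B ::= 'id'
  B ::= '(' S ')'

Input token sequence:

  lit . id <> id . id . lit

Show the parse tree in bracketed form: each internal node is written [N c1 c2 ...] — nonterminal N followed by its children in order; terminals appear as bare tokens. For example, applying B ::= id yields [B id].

[S [A [B lit]] . [S [A [A [B id]] <> [B id]] . [S [A [B id]] . [S [A [B lit]]]]]]

S
A . S
B . S
lit . S
lit . A . S
lit . A <> B . S
lit . B <> B . S
lit . id <> B . S
lit . id <> id . S
lit . id <> id . A . S
lit . id <> id . B . S
lit . id <> id . id . S
lit . id <> id . id . A
lit . id <> id . id . B
lit . id <> id . id . lit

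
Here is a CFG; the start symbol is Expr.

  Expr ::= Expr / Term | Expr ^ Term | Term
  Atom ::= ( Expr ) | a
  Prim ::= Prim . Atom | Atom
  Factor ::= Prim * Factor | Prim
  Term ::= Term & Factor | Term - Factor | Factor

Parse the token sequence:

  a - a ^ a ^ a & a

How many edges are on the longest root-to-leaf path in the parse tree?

[Expr [Expr [Expr [Term [Term [Factor [Prim [Atom a]]]] - [Factor [Prim [Atom a]]]]] ^ [Term [Factor [Prim [Atom a]]]]] ^ [Term [Term [Factor [Prim [Atom a]]]] & [Factor [Prim [Atom a]]]]]

8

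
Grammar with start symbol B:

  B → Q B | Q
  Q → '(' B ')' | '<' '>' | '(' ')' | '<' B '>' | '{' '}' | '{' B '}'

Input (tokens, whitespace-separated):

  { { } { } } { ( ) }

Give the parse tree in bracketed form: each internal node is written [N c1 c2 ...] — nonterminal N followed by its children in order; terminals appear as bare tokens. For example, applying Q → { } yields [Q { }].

[B [Q { [B [Q { }] [B [Q { }]]] }] [B [Q { [B [Q ( )]] }]]]

B
Q B
{ B } B
{ Q B } B
{ { } B } B
{ { } Q } B
{ { } { } } B
{ { } { } } Q
{ { } { } } { B }
{ { } { } } { Q }
{ { } { } } { ( ) }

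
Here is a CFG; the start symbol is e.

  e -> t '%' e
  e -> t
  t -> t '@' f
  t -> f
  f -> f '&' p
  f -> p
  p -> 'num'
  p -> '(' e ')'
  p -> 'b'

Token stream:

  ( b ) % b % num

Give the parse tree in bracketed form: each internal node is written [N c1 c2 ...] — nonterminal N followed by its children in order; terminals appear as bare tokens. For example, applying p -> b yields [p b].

[e [t [f [p ( [e [t [f [p b]]]] )]]] % [e [t [f [p b]]] % [e [t [f [p num]]]]]]

e
t % e
f % e
p % e
( e ) % e
( t ) % e
( f ) % e
( p ) % e
( b ) % e
( b ) % t % e
( b ) % f % e
( b ) % p % e
( b ) % b % e
( b ) % b % t
( b ) % b % f
( b ) % b % p
( b ) % b % num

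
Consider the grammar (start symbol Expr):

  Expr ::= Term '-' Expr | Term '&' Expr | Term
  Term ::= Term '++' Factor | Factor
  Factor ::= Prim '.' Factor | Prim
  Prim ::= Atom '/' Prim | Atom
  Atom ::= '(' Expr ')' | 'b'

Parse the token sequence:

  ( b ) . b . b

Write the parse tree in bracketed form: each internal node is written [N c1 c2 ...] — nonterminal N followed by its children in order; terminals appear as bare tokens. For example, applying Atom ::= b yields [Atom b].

Expr
Term
Factor
Prim . Factor
Atom . Factor
( Expr ) . Factor
( Term ) . Factor
( Factor ) . Factor
( Prim ) . Factor
( Atom ) . Factor
( b ) . Factor
( b ) . Prim . Factor
( b ) . Atom . Factor
( b ) . b . Factor
( b ) . b . Prim
( b ) . b . Atom
( b ) . b . b

[Expr [Term [Factor [Prim [Atom ( [Expr [Term [Factor [Prim [Atom b]]]]] )]] . [Factor [Prim [Atom b]] . [Factor [Prim [Atom b]]]]]]]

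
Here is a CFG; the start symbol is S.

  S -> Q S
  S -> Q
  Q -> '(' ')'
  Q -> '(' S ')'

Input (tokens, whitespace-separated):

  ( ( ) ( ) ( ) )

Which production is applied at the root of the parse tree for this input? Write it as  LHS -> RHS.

S -> Q

[S [Q ( [S [Q ( )] [S [Q ( )] [S [Q ( )]]]] )]]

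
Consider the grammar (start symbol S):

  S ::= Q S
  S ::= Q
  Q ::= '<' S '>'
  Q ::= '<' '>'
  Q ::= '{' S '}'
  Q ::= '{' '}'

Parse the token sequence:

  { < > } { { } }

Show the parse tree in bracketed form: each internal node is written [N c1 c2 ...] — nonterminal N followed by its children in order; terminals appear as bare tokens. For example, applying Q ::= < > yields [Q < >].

[S [Q { [S [Q < >]] }] [S [Q { [S [Q { }]] }]]]

S
Q S
{ S } S
{ Q } S
{ < > } S
{ < > } Q
{ < > } { S }
{ < > } { Q }
{ < > } { { } }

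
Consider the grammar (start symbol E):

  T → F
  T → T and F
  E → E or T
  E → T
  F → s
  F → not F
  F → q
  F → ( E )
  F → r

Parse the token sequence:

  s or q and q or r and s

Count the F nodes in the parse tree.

5

[E [E [E [T [F s]]] or [T [T [F q]] and [F q]]] or [T [T [F r]] and [F s]]]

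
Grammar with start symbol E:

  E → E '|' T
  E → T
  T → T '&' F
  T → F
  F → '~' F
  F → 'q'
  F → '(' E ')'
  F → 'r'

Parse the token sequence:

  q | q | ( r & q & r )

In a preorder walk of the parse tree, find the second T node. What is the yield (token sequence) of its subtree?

q

[E [E [E [T [F q]]] | [T [F q]]] | [T [F ( [E [T [T [T [F r]] & [F q]] & [F r]]] )]]]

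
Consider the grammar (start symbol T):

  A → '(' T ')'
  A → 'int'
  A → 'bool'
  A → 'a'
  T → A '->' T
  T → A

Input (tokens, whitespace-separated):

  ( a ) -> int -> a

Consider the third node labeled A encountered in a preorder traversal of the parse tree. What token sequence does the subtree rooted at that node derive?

[T [A ( [T [A a]] )] -> [T [A int] -> [T [A a]]]]

int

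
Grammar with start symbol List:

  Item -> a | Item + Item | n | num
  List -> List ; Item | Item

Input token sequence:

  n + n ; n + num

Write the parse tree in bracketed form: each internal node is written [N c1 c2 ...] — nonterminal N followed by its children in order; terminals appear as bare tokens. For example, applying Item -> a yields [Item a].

[List [List [Item [Item n] + [Item n]]] ; [Item [Item n] + [Item num]]]

List
List ; Item
Item ; Item
Item + Item ; Item
n + Item ; Item
n + n ; Item
n + n ; Item + Item
n + n ; n + Item
n + n ; n + num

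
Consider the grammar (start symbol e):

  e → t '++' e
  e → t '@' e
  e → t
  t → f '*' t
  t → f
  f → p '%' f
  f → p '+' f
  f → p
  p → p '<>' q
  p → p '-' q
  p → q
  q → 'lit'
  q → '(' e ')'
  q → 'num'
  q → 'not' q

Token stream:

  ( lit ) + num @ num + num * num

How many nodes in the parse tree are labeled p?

[e [t [f [p [q ( [e [t [f [p [q lit]]]]] )]] + [f [p [q num]]]]] @ [e [t [f [p [q num]] + [f [p [q num]]]] * [t [f [p [q num]]]]]]]

6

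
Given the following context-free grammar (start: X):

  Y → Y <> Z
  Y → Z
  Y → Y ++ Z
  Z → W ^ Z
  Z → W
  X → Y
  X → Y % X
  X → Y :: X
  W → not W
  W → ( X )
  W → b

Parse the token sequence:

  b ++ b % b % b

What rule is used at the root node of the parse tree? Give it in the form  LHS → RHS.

[X [Y [Y [Z [W b]]] ++ [Z [W b]]] % [X [Y [Z [W b]]] % [X [Y [Z [W b]]]]]]

X → Y % X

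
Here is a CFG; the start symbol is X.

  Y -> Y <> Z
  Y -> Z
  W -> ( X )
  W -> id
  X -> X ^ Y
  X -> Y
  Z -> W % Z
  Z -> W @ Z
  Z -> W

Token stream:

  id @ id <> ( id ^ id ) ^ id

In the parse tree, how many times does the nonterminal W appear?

[X [X [Y [Y [Z [W id] @ [Z [W id]]]] <> [Z [W ( [X [X [Y [Z [W id]]]] ^ [Y [Z [W id]]]] )]]]] ^ [Y [Z [W id]]]]

6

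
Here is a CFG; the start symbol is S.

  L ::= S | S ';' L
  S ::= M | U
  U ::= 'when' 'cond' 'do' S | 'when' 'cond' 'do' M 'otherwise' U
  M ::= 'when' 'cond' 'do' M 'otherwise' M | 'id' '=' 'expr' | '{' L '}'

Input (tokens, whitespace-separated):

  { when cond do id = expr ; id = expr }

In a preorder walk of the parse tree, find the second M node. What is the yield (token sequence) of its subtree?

id = expr

[S [M { [L [S [U when cond do [S [M id = expr]]]] ; [L [S [M id = expr]]]] }]]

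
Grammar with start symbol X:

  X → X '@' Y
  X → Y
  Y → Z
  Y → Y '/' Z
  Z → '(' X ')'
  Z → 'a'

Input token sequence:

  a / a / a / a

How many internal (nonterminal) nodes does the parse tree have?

9

[X [Y [Y [Y [Y [Z a]] / [Z a]] / [Z a]] / [Z a]]]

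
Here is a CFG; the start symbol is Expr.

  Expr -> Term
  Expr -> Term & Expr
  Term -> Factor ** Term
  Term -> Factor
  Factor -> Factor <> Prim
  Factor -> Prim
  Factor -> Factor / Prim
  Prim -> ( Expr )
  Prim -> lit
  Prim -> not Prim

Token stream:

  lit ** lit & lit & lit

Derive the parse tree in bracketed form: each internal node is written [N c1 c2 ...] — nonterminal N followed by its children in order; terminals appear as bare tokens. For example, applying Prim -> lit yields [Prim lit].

Expr
Term & Expr
Factor ** Term & Expr
Prim ** Term & Expr
lit ** Term & Expr
lit ** Factor & Expr
lit ** Prim & Expr
lit ** lit & Expr
lit ** lit & Term & Expr
lit ** lit & Factor & Expr
lit ** lit & Prim & Expr
lit ** lit & lit & Expr
lit ** lit & lit & Term
lit ** lit & lit & Factor
lit ** lit & lit & Prim
lit ** lit & lit & lit

[Expr [Term [Factor [Prim lit]] ** [Term [Factor [Prim lit]]]] & [Expr [Term [Factor [Prim lit]]] & [Expr [Term [Factor [Prim lit]]]]]]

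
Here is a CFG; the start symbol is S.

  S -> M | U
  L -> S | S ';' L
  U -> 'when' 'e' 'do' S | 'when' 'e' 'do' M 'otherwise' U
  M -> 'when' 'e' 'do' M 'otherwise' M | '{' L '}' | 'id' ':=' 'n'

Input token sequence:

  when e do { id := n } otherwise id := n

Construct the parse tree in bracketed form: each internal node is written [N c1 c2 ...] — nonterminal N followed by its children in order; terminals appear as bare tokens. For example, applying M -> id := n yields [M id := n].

S
M
when e do M otherwise M
when e do { L } otherwise M
when e do { S } otherwise M
when e do { M } otherwise M
when e do { id := n } otherwise M
when e do { id := n } otherwise id := n

[S [M when e do [M { [L [S [M id := n]]] }] otherwise [M id := n]]]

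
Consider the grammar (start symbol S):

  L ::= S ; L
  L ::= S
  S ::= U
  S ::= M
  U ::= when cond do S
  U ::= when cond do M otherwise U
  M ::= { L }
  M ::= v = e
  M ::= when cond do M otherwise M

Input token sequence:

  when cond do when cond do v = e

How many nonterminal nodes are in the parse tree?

[S [U when cond do [S [U when cond do [S [M v = e]]]]]]

6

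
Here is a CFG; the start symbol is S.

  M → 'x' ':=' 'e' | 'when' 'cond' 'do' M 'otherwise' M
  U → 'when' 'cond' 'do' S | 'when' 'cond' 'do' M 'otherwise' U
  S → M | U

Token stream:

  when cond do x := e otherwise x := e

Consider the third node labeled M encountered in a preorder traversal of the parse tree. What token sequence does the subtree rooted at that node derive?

[S [M when cond do [M x := e] otherwise [M x := e]]]

x := e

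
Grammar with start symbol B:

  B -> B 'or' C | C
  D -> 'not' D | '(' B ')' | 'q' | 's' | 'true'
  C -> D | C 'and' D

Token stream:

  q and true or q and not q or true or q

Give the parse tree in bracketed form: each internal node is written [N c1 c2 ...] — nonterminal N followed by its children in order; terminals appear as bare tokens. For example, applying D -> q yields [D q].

[B [B [B [B [C [C [D q]] and [D true]]] or [C [C [D q]] and [D not [D q]]]] or [C [D true]]] or [C [D q]]]

B
B or C
B or C or C
B or C or C or C
C or C or C or C
C and D or C or C or C
D and D or C or C or C
q and D or C or C or C
q and true or C or C or C
q and true or C and D or C or C
q and true or D and D or C or C
q and true or q and D or C or C
q and true or q and not D or C or C
q and true or q and not q or C or C
q and true or q and not q or D or C
q and true or q and not q or true or C
q and true or q and not q or true or D
q and true or q and not q or true or q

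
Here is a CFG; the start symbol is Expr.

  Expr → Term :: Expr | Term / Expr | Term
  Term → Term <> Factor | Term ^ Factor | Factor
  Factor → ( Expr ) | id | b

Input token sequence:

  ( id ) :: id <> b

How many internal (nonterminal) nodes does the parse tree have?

11

[Expr [Term [Factor ( [Expr [Term [Factor id]]] )]] :: [Expr [Term [Term [Factor id]] <> [Factor b]]]]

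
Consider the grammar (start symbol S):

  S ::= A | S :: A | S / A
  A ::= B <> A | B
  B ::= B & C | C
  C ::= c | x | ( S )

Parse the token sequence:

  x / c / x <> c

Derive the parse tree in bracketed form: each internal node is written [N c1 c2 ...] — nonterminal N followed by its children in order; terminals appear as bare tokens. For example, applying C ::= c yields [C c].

S
S / A
S / A / A
A / A / A
B / A / A
C / A / A
x / A / A
x / B / A
x / C / A
x / c / A
x / c / B <> A
x / c / C <> A
x / c / x <> A
x / c / x <> B
x / c / x <> C
x / c / x <> c

[S [S [S [A [B [C x]]]] / [A [B [C c]]]] / [A [B [C x]] <> [A [B [C c]]]]]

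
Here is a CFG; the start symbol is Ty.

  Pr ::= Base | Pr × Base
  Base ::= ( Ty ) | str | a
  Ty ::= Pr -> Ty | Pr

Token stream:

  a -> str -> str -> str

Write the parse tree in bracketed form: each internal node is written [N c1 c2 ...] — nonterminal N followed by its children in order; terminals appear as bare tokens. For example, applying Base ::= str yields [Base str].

Ty
Pr -> Ty
Base -> Ty
a -> Ty
a -> Pr -> Ty
a -> Base -> Ty
a -> str -> Ty
a -> str -> Pr -> Ty
a -> str -> Base -> Ty
a -> str -> str -> Ty
a -> str -> str -> Pr
a -> str -> str -> Base
a -> str -> str -> str

[Ty [Pr [Base a]] -> [Ty [Pr [Base str]] -> [Ty [Pr [Base str]] -> [Ty [Pr [Base str]]]]]]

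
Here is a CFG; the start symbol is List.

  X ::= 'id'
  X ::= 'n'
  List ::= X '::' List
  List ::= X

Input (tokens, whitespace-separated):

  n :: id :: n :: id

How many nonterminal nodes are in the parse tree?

[List [X n] :: [List [X id] :: [List [X n] :: [List [X id]]]]]

8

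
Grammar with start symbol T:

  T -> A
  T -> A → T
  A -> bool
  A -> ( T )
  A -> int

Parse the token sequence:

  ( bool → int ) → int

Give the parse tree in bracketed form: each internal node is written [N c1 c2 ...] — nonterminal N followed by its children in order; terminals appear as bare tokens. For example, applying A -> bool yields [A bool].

[T [A ( [T [A bool] → [T [A int]]] )] → [T [A int]]]

T
A → T
( T ) → T
( A → T ) → T
( bool → T ) → T
( bool → A ) → T
( bool → int ) → T
( bool → int ) → A
( bool → int ) → int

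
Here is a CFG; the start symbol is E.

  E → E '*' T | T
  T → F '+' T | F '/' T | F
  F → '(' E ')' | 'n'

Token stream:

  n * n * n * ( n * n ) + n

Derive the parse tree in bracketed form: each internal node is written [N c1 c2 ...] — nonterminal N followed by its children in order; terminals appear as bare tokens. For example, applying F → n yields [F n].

E
E * T
E * T * T
E * T * T * T
T * T * T * T
F * T * T * T
n * T * T * T
n * F * T * T
n * n * T * T
n * n * F * T
n * n * n * T
n * n * n * F + T
n * n * n * ( E ) + T
n * n * n * ( E * T ) + T
n * n * n * ( T * T ) + T
n * n * n * ( F * T ) + T
n * n * n * ( n * T ) + T
n * n * n * ( n * F ) + T
n * n * n * ( n * n ) + T
n * n * n * ( n * n ) + F
n * n * n * ( n * n ) + n

[E [E [E [E [T [F n]]] * [T [F n]]] * [T [F n]]] * [T [F ( [E [E [T [F n]]] * [T [F n]]] )] + [T [F n]]]]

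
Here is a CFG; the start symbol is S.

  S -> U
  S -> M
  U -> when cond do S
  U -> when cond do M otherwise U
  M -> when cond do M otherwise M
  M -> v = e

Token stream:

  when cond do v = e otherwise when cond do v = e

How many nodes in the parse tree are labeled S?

[S [U when cond do [M v = e] otherwise [U when cond do [S [M v = e]]]]]

2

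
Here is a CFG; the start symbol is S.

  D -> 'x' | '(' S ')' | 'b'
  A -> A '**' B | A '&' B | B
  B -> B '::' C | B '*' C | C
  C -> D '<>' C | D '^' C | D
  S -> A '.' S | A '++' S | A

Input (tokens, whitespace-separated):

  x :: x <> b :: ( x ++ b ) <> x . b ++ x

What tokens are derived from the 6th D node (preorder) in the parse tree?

[S [A [B [B [B [C [D x]]] :: [C [D x] <> [C [D b]]]] :: [C [D ( [S [A [B [C [D x]]]] ++ [S [A [B [C [D b]]]]]] )] <> [C [D x]]]]] . [S [A [B [C [D b]]]] ++ [S [A [B [C [D x]]]]]]]

b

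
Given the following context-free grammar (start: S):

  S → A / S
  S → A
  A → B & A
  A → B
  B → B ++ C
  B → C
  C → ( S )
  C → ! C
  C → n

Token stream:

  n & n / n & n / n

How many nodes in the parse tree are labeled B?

5

[S [A [B [C n]] & [A [B [C n]]]] / [S [A [B [C n]] & [A [B [C n]]]] / [S [A [B [C n]]]]]]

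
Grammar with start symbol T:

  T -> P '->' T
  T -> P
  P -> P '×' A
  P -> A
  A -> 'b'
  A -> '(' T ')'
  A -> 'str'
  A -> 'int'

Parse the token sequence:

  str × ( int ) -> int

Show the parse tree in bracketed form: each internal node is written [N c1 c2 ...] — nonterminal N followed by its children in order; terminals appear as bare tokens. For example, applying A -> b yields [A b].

[T [P [P [A str]] × [A ( [T [P [A int]]] )]] -> [T [P [A int]]]]

T
P -> T
P × A -> T
A × A -> T
str × A -> T
str × ( T ) -> T
str × ( P ) -> T
str × ( A ) -> T
str × ( int ) -> T
str × ( int ) -> P
str × ( int ) -> A
str × ( int ) -> int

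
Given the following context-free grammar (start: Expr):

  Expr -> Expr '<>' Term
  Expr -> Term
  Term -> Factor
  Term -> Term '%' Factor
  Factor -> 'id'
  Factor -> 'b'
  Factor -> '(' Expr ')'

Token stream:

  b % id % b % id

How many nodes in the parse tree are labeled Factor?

4

[Expr [Term [Term [Term [Term [Factor b]] % [Factor id]] % [Factor b]] % [Factor id]]]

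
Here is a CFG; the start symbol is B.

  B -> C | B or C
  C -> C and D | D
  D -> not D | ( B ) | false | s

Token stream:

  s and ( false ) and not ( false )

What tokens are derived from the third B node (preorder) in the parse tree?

[B [C [C [C [D s]] and [D ( [B [C [D false]]] )]] and [D not [D ( [B [C [D false]]] )]]]]

false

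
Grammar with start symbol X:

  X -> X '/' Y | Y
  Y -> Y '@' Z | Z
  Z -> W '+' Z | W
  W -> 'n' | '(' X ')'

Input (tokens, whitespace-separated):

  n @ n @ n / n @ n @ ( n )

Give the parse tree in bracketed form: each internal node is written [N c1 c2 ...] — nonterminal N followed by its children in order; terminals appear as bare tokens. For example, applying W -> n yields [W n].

[X [X [Y [Y [Y [Z [W n]]] @ [Z [W n]]] @ [Z [W n]]]] / [Y [Y [Y [Z [W n]]] @ [Z [W n]]] @ [Z [W ( [X [Y [Z [W n]]]] )]]]]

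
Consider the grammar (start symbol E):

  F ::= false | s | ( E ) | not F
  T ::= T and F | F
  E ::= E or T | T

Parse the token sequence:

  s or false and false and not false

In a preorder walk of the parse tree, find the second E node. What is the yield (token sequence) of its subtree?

s

[E [E [T [F s]]] or [T [T [T [F false]] and [F false]] and [F not [F false]]]]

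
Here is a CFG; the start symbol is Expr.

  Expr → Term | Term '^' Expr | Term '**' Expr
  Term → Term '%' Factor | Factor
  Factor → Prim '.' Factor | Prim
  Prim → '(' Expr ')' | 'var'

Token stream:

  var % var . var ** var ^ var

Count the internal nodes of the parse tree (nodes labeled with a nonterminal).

17

[Expr [Term [Term [Factor [Prim var]]] % [Factor [Prim var] . [Factor [Prim var]]]] ** [Expr [Term [Factor [Prim var]]] ^ [Expr [Term [Factor [Prim var]]]]]]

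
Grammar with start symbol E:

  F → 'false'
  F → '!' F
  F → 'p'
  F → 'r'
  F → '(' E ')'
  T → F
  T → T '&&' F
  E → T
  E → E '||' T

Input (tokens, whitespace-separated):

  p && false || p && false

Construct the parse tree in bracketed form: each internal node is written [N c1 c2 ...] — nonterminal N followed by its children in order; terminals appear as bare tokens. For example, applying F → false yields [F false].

E
E || T
T || T
T && F || T
F && F || T
p && F || T
p && false || T
p && false || T && F
p && false || F && F
p && false || p && F
p && false || p && false

[E [E [T [T [F p]] && [F false]]] || [T [T [F p]] && [F false]]]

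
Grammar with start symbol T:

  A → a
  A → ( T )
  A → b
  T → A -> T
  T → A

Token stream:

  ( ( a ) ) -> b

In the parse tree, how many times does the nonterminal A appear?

[T [A ( [T [A ( [T [A a]] )]] )] -> [T [A b]]]

4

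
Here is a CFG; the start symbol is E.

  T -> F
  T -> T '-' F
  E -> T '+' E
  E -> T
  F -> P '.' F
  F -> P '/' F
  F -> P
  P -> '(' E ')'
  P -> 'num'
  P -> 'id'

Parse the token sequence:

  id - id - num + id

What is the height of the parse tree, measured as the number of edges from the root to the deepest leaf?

[E [T [T [T [F [P id]]] - [F [P id]]] - [F [P num]]] + [E [T [F [P id]]]]]

6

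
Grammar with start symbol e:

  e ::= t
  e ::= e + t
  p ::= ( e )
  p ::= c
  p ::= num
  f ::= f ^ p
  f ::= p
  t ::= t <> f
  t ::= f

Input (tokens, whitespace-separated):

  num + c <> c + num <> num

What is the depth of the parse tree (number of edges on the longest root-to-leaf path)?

6

[e [e [e [t [f [p num]]]] + [t [t [f [p c]]] <> [f [p c]]]] + [t [t [f [p num]]] <> [f [p num]]]]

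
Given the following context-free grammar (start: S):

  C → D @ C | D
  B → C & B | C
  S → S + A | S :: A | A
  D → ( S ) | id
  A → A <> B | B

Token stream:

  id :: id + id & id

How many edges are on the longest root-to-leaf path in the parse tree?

[S [S [S [A [B [C [D id]]]]] :: [A [B [C [D id]]]]] + [A [B [C [D id]] & [B [C [D id]]]]]]

7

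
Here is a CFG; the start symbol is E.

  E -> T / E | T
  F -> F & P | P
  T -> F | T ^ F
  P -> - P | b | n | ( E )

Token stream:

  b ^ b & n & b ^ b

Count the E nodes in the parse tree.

[E [T [T [T [F [P b]]] ^ [F [F [F [P b]] & [P n]] & [P b]]] ^ [F [P b]]]]

1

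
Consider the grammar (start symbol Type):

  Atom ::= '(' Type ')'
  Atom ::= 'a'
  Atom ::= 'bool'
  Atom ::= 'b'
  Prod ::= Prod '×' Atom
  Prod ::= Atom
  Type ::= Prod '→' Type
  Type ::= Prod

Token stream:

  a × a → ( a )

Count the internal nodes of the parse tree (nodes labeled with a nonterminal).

11

[Type [Prod [Prod [Atom a]] × [Atom a]] → [Type [Prod [Atom ( [Type [Prod [Atom a]]] )]]]]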